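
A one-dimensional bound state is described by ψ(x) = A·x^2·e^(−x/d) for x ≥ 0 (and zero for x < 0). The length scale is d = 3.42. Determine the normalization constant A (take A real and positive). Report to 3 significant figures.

Require ∫ |ψ|² dx = 1 over the whole domain.
With ∫₀^∞ x^4 e^(−αx) dx = 4!/α^5, carrying out the integral gives A² · 3·d^5/4.
So A² = (3·d^5/4)^(−1).
Plugging in d = 3.42 yields A = 0.05338.

A ≈ 0.0534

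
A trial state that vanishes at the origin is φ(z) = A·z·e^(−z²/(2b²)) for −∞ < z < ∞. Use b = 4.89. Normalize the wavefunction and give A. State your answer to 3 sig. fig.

A ≈ 0.0982

The normalization condition is ∫|φ|² dz = 1 from −∞ to ∞.
Differentiating ∫e^(−αz²) dz = √(π/α) under α to get the higher moments, the integral (without the A² prefactor) comes out to √(π)·b^3/2.
With b = 4.89: A² = 0.009650 and A = 0.09823.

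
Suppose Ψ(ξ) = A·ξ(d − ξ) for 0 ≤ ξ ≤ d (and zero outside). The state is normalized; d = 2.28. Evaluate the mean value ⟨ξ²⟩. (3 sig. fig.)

⟨ξ²⟩ = ∫ ξ^2 |Ψ|² dξ over the full domain.
Since the A² factors cancel between numerator and denominator, ⟨ξ²⟩ = 2·d^2/7.
With d = 2.28, ⟨ξ^2⟩ = 1.485.

⟨ξ^2⟩ ≈ 1.49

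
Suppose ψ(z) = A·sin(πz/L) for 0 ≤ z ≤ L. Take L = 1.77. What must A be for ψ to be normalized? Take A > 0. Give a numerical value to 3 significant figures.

Require ∫ |ψ|² dz = 1 over the whole domain.
With ∫₀^L sin²(nπz/L) dz = L/2, the integral (without the A² prefactor) comes out to L/2.
Hence A² = 1/[L/2].
Substituting L = 1.77 gives A² = 1.130, so A = 1.063.

A ≈ 1.06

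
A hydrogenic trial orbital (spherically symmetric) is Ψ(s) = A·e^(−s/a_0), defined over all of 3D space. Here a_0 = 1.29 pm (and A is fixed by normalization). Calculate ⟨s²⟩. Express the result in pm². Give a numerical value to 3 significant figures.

⟨s^2⟩ ≈ 4.99 pm^2

⟨s²⟩ = ∫ s^2 |Ψ|² 4πs² ds over the full domain.
Recall ∫₀^∞ s^m e^(−s/β) ds = m!·β^(m+1), the ratio of the moment integral to the normalization integral gives ⟨s²⟩ = 3·a_0^2.
With a_0 = 1.29, ⟨s^2⟩ = 4.992.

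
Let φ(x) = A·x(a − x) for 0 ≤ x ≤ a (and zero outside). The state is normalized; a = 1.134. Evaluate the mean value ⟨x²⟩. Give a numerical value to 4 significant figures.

⟨x^2⟩ ≈ 0.3674

By definition ⟨x²⟩ = ∫ x^2 |φ(x)|² dx.
Since the A² factors cancel between numerator and denominator, ⟨x²⟩ = 2·a^2/7.
With a = 1.134, ⟨x^2⟩ = 0.36742.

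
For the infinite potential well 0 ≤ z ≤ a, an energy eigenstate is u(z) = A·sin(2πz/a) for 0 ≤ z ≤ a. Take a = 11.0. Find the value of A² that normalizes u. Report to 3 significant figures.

Require ∫ |u|² dz = 1 over the whole domain.
Using sin²θ = (1 − cos 2θ)/2, the integral (without the A² prefactor) comes out to a/2.
Setting this equal to 1 gives A² = 1/(a/2).
With a = 11.0: A² = 0.1818 and A = 0.4264.

A^2 ≈ 0.182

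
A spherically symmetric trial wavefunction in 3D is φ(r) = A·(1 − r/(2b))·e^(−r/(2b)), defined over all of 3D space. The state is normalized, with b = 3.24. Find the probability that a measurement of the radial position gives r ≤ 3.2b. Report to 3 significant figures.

P = ∫ |φ|² 4πr² dr over r ≤ 3.2b.
A² is fixed by ∫₀^∞ 4πr²|φ|² dr = 1, i.e. A² = (8·π·b^3)^(−1).
Let u = r/b; then A², 4π and the length scale all cancel, so P = ∫_{0}^{3.2} u^2·(1 - u/2)^2·e^(-u) du ÷ ∫_{0}^{∞} u^2·(1 - u/2)^2·e^(-u) du.
An antiderivative of u^2·(1 - u/2)^2·e^(-u) is -(u^4/4 + u^2 + 2·u + 2)·e^(-u); evaluating from 0 to 3.2 gives ≈ 0.17164, while the full integral is 2.
The region integral divided by the full integral gives P = 0.08582.

P ≈ 0.0858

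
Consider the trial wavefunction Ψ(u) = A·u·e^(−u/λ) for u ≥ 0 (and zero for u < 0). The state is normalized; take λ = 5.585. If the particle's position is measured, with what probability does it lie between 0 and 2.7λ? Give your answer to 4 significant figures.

|Ψ|² is the probability density, so P = ∫_{0}^{2.7λ} |Ψ|² du.
The normalization integral ∫|Ψ|²du over the whole domain equals λ^3/4·A², and A² cancels in the ratio.
Substituting t = u/λ, A² and the length scale cancel in the ratio: P = ∫_{0}^{2.7} t^2·e^(-2·t) dt / ∫_{0}^{∞} t^2·e^(-2·t) dt.
With ∫ t^2·e^(-2·t) dt = -(2·t^2 + 2·t + 1)·e^(-2·t)/4 + C, the region integral is 1/4 - 1049·e^(-27/5)/200 and the full one is 1/4.
Taking the ratio, P = 0.90524.

P ≈ 0.9052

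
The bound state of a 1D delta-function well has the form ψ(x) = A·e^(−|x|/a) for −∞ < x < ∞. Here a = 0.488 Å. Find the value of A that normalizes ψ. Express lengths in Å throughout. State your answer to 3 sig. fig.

A ≈ 1.43 Å^(-1/2)

The normalization condition is ∫|ψ|² dx = 1 from −∞ to ∞.
∫|ψ|² dx = A²·(a).
Hence A² = 1/[a].
With a = 0.488: A² = 2.049 and A = 1.431.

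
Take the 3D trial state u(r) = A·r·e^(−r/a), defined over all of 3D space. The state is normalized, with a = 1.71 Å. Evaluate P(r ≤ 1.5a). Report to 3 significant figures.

P = ∫ |u|² 4πr² dr over r ≤ 1.5a.
A² is fixed by ∫₀^∞ 4πr²|u|² dr = 1, i.e. A² = (3·π·a^5)^(−1).
Let t = r/a; then A², 4π and the length scale all cancel, so P = ∫_{0}^{1.5} t^4·e^(-2·t) dt ÷ ∫_{0}^{∞} t^4·e^(-2·t) dt.
Using ∫ t^4·e^(-2·t) dt = -(t^4/2 + t^3 + 3·t^2/2 + 3·t/2 + 3/4)·e^(-2·t), the numerator is 3/4 - 393·e^(-3)/32 and the denominator is 3/4.
This evaluates to P = 0.1847.

P ≈ 0.185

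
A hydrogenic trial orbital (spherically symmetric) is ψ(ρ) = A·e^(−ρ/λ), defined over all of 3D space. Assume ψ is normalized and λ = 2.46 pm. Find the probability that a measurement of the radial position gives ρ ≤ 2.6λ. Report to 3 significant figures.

P ≈ 0.891

With dV = 4πρ²dρ, the probability is ∫|ψ|² dV over ρ ≤ 2.6λ.
A² is fixed by ∫₀^∞ 4πρ²|ψ|² dρ = 1, i.e. A² = (π·λ^3)^(−1).
Let u = ρ/λ; then A², 4π and the length scale all cancel, so P = ∫_{0}^{2.6} u^2·e^(-2·u) du ÷ ∫_{0}^{∞} u^2·e^(-2·u) du.
With ∫ u^2·e^(-2·u) du = -(2·u^2 + 2·u + 1)·e^(-2·u)/4 + C, the region integral is 1/4 - 493·e^(-26/5)/100 and the full one is 1/4.
This evaluates to P = 0.8912.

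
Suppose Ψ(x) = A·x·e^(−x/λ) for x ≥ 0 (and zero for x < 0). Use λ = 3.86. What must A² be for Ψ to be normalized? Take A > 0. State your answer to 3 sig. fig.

A^2 ≈ 0.0696

We need A² ∫|f|² dx = 1, taking the integral from 0 to ∞.
Recall ∫₀^∞ x^m e^(−x/β) dx = m!·β^(m+1), the integral (without the A² prefactor) comes out to λ^3/4.
Hence A² = 1/[λ^3/4].
With λ = 3.86: A² = 0.06955 and A = 0.2637.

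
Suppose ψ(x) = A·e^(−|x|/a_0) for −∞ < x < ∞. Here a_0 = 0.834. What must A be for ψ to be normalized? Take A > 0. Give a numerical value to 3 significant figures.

A ≈ 1.10

The normalization condition is ∫|ψ|² dx = 1 from −∞ to ∞.
With ∫₀^∞ x^0 e^(−αx) dx = 0!/α^1, the integral (without the A² prefactor) comes out to a_0.
So A² = (a_0)^(−1).
Substituting a_0 = 0.834 gives A² = 1.199, so A = 1.095.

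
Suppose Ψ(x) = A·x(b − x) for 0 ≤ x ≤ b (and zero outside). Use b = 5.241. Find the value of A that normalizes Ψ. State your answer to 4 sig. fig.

Normalization requires ∫|Ψ|² dx = 1, integrated from 0 to b.
Expanding the polynomial and integrating term by term, the integral (without the A² prefactor) comes out to b^5/30.
Hence A² = 1/[b^5/30].
Substituting b = 5.241 gives A² = 0.0075867, so A = 0.087101.

A ≈ 0.08710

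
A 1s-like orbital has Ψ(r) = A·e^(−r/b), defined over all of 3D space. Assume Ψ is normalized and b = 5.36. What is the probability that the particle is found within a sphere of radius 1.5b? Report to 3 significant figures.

P ≈ 0.577

With dV = 4πr²dr, the probability is ∫|Ψ|² dV over r ≤ 1.5b.
The full normalization integral is A²·[π·b^3] = 1, fixing A².
Let u = r/b; then A², 4π and the length scale all cancel, so P = ∫_{0}^{1.5} u^2·e^(-2·u) du ÷ ∫_{0}^{∞} u^2·e^(-2·u) du.
With ∫ u^2·e^(-2·u) du = -(2·u^2 + 2·u + 1)·e^(-2·u)/4 + C, the region integral is 1/4 - 17·e^(-3)/8 and the full one is 1/4.
This evaluates to P = 0.5768.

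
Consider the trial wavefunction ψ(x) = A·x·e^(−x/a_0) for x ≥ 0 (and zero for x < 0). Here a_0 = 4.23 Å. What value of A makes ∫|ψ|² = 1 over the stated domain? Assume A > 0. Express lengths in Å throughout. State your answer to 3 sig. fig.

Normalization requires ∫|ψ|² dx = 1, integrated from 0 to ∞.
The integral (without the A² prefactor) comes out to a_0^3/4.
So A² = (a_0^3/4)^(−1).
With a_0 = 4.23: A² = 0.05285 and A = 0.2299.

A ≈ 0.230 Å^(-3/2)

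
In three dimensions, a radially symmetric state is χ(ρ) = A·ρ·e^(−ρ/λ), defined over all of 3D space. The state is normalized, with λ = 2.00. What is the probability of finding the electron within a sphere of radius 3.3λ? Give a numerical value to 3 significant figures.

Integrate the radial probability density 4πρ²|χ|² over ρ ≤ 3.3λ.
Normalization gives A² = 1/(3·π·λ^5).
Substituting u = ρ/λ, A², 4π and the length scale all cancel in the ratio: P = ∫_{0}^{3.3} u^4·e^(-2·u) du / ∫_{0}^{∞} u^4·e^(-2·u) du.
Using ∫ u^4·e^(-2·u) du = -(u^4/2 + u^3 + 3·u^2/2 + 3·u/2 + 3/4)·e^(-2·u), the numerator is ≈ 0.59047 and the denominator is 3/4.
Taking the ratio yields P = 0.7873.

P ≈ 0.787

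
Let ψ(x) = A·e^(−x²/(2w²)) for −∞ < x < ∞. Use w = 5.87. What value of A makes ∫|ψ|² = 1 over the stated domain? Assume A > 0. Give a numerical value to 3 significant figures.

A ≈ 0.310

We need A² ∫|f|² dx = 1, taking the integral from −∞ to ∞.
Using the Gaussian integral ∫_{−∞}^{∞} e^(−αx²) dx = √(π/α), with ψ = A·e^(−x²/(2w²)), the integral evaluates to A²·[√(π)·w].
Substituting w = 5.87 gives A² = 0.09611, so A = 0.3100.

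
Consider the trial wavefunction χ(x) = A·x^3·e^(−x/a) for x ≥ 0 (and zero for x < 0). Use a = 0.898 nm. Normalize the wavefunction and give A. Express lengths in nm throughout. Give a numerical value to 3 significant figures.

Require ∫ |χ|² dx = 1 over the whole domain.
The integral (without the A² prefactor) comes out to 45·a^7/8.
Hence A² = 1/[45·a^7/8].
Substituting a = 0.898 gives A² = 0.3775, so A = 0.6144.

A ≈ 0.614 nm^(-7/2)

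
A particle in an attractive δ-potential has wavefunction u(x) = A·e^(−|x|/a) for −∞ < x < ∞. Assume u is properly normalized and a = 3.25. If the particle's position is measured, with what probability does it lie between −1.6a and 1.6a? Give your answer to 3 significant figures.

P ≈ 0.959

The probability is P = ∫ |u|² dx over [−1.6a, 1.6a].
The normalization integral ∫|u|²dx over the whole domain equals a·A², and A² cancels in the ratio.
Both integrals are even about x = 0, so only the x ≥ 0 halves are needed (the factors of 2 cancel). Let t = x/a; then A² and the length scale cancel, so P = ∫_{0}^{1.6} e^(-2·t) dt ÷ ∫_{0}^{∞} e^(-2·t) dt.
An antiderivative of e^(-2·t) is -e^(-2·t)/2; evaluating from 0 to 1.6 gives 1/2 - e^(-16/5)/2, while the full integral is 1/2.
This works out to P = 0.9592.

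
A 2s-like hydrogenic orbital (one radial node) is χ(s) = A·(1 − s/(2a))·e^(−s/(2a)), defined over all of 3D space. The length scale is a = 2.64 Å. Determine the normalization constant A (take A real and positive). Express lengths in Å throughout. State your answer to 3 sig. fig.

The normalization condition is ∫|χ|² 4πs² ds = 1 from 0 to ∞.
The angular integral contributes 4π, leaving ∫₀^∞ s²|χ|² ds.
∫|χ|² 4πs² ds = A²·(8·π·a^3).
Setting this equal to 1 gives A² = 1/(8·π·a^3).
Substituting a = 2.64 gives A² = 0.002162, so A = 0.04650.

A ≈ 0.0465 Å^(-3/2)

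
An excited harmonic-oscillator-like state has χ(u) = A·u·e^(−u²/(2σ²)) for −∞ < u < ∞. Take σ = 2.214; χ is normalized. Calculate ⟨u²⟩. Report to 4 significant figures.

⟨u^2⟩ ≈ 7.353

By definition ⟨u²⟩ = ∫ u^2 |χ(u)|² du.
Differentiating ∫e^(−αu²) du = √(π/α) under α to get the higher moments, evaluating both integrals, ⟨u²⟩ = 3·σ^2/2.
Putting σ = 2.214 gives 7.3527.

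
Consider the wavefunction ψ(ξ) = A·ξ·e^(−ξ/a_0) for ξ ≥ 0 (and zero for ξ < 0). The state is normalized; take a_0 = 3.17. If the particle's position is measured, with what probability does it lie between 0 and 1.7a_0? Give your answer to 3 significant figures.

|ψ|² is the probability density, so P = ∫_{0}^{1.7a_0} |ψ|² dξ.
Since A² = 1/(a_0^3/4), this is the region integral divided by the full normalization integral.
In terms of u = ξ/a_0 (A² and the length scale cancel between numerator and denominator), P = [∫_{0}^{1.7} u^2·e^(-2·u) du] / [∫_{0}^{∞} u^2·e^(-2·u) du].
With ∫ u^2·e^(-2·u) du = -(2·u^2 + 2·u + 1)·e^(-2·u)/4 + C, the region integral is 1/4 - 509·e^(-17/5)/200 and the full one is 1/4.
This works out to P = 0.6603.

P ≈ 0.660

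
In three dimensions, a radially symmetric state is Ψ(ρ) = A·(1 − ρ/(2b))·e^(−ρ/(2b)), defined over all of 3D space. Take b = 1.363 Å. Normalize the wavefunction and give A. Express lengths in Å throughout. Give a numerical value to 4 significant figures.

A ≈ 0.1254 Å^(-3/2)

We need A² ∫|f|² 4πρ² dρ = 1, taking the integral from 0 to ∞.
In 3D with spherical symmetry the volume element is 4πρ² dρ.
With ∫₀^∞ ρ^4 e^(−αρ) dρ = 4!/α^5, with Ψ = A·(1 − ρ/(2b))·e^(−ρ/(2b)), the integral evaluates to A²·[8·π·b^3].
Setting this equal to 1 gives A² = 1/(8·π·b^3).
Substituting b = 1.363 gives A² = 0.015713, so A = 0.12535.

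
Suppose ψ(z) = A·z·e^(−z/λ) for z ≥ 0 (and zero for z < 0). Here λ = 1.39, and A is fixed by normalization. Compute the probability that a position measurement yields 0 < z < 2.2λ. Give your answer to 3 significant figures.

The probability is P = ∫ |ψ|² dz over [0, 2.2λ].
The normalization integral ∫|ψ|²dz over the whole domain equals λ^3/4·A², and A² cancels in the ratio.
Let u = z/λ; then A² and the length scale cancel, so P = ∫_{0}^{2.2} u^2·e^(-2·u) du ÷ ∫_{0}^{∞} u^2·e^(-2·u) du.
Using ∫ u^2·e^(-2·u) du = -(2·u^2 + 2·u + 1)·e^(-2·u)/4, the numerator is 1/4 - 377·e^(-22/5)/100 and the denominator is 1/4.
This works out to P = 0.8149.

P ≈ 0.815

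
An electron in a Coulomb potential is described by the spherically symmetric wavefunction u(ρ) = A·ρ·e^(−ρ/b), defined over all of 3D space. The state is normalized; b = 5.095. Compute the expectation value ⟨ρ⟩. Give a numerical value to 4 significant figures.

⟨ρ⟩ = ∫ ρ |u|² 4πρ² dρ over the full domain.
With ∫₀^∞ ρ^5 e^(−αρ) dρ = 5!/α^6, the ratio of the moment integral to the normalization integral gives ⟨ρ⟩ = 5·b/2.
Putting b = 5.095 gives 12.738.

⟨ρ⟩ ≈ 12.74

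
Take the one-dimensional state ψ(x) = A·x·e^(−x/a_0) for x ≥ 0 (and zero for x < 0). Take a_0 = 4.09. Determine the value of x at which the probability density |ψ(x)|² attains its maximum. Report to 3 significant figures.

Differentiate |ψ(x)|² with respect to x and set to zero.
Solving yields x = a_0.
With a_0 = 4.09, the most probable position is 4.090.

x ≈ 4.09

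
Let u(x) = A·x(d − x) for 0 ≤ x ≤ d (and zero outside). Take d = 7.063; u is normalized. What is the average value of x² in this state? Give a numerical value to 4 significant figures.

⟨x^2⟩ ≈ 14.25

By definition ⟨x²⟩ = ∫ x^2 |u(x)|² dx.
Evaluating both integrals, ⟨x²⟩ = 2·d^2/7.
With d = 7.063, ⟨x^2⟩ = 14.253.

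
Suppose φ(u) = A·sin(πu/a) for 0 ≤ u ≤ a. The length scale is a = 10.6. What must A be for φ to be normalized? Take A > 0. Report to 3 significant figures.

A ≈ 0.434

Normalization requires ∫|φ|² du = 1, integrated from 0 to a.
Carrying out the integral gives A² · a/2.
With a = 10.6: A² = 0.1887 and A = 0.4344.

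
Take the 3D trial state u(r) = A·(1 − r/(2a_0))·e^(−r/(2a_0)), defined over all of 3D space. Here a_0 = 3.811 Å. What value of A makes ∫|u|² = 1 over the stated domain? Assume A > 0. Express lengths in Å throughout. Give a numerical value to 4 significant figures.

A ≈ 0.02681 Å^(-3/2)

We need A² ∫|f|² 4πr² dr = 1, taking the integral from 0 to ∞.
In 3D with spherical symmetry the volume element is 4πr² dr.
Recall ∫₀^∞ r^m e^(−r/β) dr = m!·β^(m+1), the integral (without the A² prefactor) comes out to 8·π·a_0^3.
Hence A² = 1/[8·π·a_0^3].
Substituting a_0 = 3.811 gives A² = 0.00071886, so A = 0.026812.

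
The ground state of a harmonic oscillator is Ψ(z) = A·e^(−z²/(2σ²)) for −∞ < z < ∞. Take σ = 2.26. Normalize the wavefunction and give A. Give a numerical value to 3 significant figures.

A ≈ 0.500

Normalization requires ∫|Ψ|² dz = 1, integrated from −∞ to ∞.
With ∫_{−∞}^{∞} z^(2m) e^(−αz²) dz = (2m−1)!!·√π / (2^m α^(m+1/2)), ∫|Ψ|² dz = A²·(√(π)·σ).
So A² = (√(π)·σ)^(−1).
Plugging in σ = 2.26 yields A = 0.4996.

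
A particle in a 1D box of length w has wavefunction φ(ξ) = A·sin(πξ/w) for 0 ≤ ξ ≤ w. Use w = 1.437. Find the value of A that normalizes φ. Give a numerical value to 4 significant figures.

A ≈ 1.180

Normalization requires ∫|φ|² dξ = 1, integrated from 0 to w.
∫|φ|² dξ = A²·(w/2).
Hence A² = 1/[w/2].
Substituting w = 1.437 gives A² = 1.3918, so A = 1.1797.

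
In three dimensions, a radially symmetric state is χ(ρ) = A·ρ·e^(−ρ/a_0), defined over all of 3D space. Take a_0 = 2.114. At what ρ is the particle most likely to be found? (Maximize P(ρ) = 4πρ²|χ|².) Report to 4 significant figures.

ρ ≈ 4.228

Set d/dρ [P(ρ) = 4πρ²|χ|²] = 0 and solve for ρ > 0.
Solving yields ρ = 2·a_0.
With a_0 = 2.114, the most probable radial distance is 4.2280.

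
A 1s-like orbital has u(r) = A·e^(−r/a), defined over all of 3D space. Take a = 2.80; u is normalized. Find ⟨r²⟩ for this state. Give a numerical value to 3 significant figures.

⟨r^2⟩ ≈ 23.5

By definition ⟨r²⟩ = ∫ r^2 |u(r)|² 4πr² dr.
Using ∫₀^∞ rⁿ e^(−αr) dr = n!/αⁿ⁺¹, evaluating both integrals, ⟨r²⟩ = 3·a^2.
Putting a = 2.80 gives 23.52.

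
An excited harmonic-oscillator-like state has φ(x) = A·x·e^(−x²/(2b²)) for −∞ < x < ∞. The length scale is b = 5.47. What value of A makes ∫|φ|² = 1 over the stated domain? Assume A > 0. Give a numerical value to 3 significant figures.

We need A² ∫|f|² dx = 1, taking the integral from −∞ to ∞.
Using the Gaussian integral ∫_{−∞}^{∞} e^(−αx²) dx = √(π/α), the integral (without the A² prefactor) comes out to √(π)·b^3/2.
Substituting b = 5.47 gives A² = 0.006894, so A = 0.08303.

A ≈ 0.0830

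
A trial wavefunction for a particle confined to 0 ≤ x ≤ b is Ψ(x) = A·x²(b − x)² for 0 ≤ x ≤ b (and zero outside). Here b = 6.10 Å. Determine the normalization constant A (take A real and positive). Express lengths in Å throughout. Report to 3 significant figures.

A ≈ 0.00734 Å^(-9/2)

The normalization condition is ∫|Ψ|² dx = 1 from 0 to b.
Expanding the polynomial and integrating term by term, with Ψ = A·x²(b − x)², the integral evaluates to A²·[b^9/630].
So A² = (b^9/630)^(−1).
Plugging in b = 6.10 yields A = 0.007340.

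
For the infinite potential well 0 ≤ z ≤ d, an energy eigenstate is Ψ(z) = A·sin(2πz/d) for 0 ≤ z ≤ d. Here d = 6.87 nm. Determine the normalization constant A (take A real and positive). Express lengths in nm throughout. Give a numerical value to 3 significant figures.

Require ∫ |Ψ|² dz = 1 over the whole domain.
Carrying out the integral gives A² · d/2.
Hence A² = 1/[d/2].
With d = 6.87: A² = 0.2911 and A = 0.5396.

A ≈ 0.540 nm^(-1/2)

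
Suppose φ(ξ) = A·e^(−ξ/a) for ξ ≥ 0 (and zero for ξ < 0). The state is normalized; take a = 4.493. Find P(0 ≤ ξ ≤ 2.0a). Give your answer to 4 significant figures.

|φ|² is the probability density, so P = ∫_{0}^{2.0a} |φ|² dξ.
The normalization integral ∫|φ|²dξ over the whole domain equals a/2·A², and A² cancels in the ratio.
In terms of u = ξ/a (A² and the length scale cancel between numerator and denominator), P = [∫_{0}^{2.0} e^(-2·u) du] / [∫_{0}^{∞} e^(-2·u) du].
Using ∫ e^(-2·u) du = -e^(-2·u)/2, the numerator is 1/2 - e^(-4)/2 and the denominator is 1/2.
Evaluating gives P = 0.98168.

P ≈ 0.9817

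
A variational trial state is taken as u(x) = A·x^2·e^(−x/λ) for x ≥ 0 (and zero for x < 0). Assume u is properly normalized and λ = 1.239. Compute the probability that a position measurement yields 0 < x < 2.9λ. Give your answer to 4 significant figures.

|u|² is the probability density, so P = ∫_{0}^{2.9λ} |u|² dx.
Since A² = 1/(3·λ^5/4), this is the region integral divided by the full normalization integral.
In terms of t = x/λ (A² and the length scale cancel between numerator and denominator), P = [∫_{0}^{2.9} t^4·e^(-2·t) dt] / [∫_{0}^{∞} t^4·e^(-2·t) dt].
Using ∫ t^4·e^(-2·t) dt = -(t^4/2 + t^3 + 3·t^2/2 + 3·t/2 + 3/4)·e^(-2·t), the numerator is ≈ 0.515461 and the denominator is 3/4.
This works out to P = 0.68728.

P ≈ 0.6873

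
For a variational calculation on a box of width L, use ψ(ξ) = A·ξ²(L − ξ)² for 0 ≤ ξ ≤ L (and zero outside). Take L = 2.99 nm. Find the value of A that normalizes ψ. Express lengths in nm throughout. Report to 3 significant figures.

A ≈ 0.182 nm^(-9/2)

Require ∫ |ψ|² dξ = 1 over the whole domain.
With ψ = A·ξ²(L − ξ)², the integral evaluates to A²·[L^9/630].
Substituting L = 2.99 gives A² = 0.03298, so A = 0.1816.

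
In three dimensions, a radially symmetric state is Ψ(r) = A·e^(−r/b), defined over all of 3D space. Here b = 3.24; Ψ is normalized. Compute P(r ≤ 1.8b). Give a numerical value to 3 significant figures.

Integrate the radial probability density 4πr²|Ψ|² over r ≤ 1.8b.
A² is fixed by ∫₀^∞ 4πr²|Ψ|² dr = 1, i.e. A² = (π·b^3)^(−1).
In terms of u = r/b (A², 4π and the length scale all cancel between numerator and denominator), P = [∫_{0}^{1.8} u^2·e^(-2·u) du] / [∫_{0}^{∞} u^2·e^(-2·u) du].
With ∫ u^2·e^(-2·u) du = -(2·u^2 + 2·u + 1)·e^(-2·u)/4 + C, the region integral is 1/4 - 277·e^(-18/5)/100 and the full one is 1/4.
This evaluates to P = 0.6973.

P ≈ 0.697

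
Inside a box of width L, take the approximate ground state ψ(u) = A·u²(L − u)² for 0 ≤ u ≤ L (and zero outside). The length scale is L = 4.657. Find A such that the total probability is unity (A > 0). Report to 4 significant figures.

A ≈ 0.02473

We need A² ∫|f|² du = 1, taking the integral from 0 to L.
Expanding the polynomial and integrating term by term, ∫|ψ|² du = A²·(L^9/630).
Plugging in L = 4.657 yields A = 0.024728.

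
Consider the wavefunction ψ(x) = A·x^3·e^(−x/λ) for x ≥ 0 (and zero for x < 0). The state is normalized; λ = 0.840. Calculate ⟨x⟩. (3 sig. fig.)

⟨x⟩ ≈ 2.94

⟨x⟩ = ∫ x |ψ|² dx over the full domain.
Recall ∫₀^∞ x^m e^(−x/β) dx = m!·β^(m+1), since the A² factors cancel between numerator and denominator, ⟨x⟩ = 7·λ/2.
Putting λ = 0.840 gives 2.940.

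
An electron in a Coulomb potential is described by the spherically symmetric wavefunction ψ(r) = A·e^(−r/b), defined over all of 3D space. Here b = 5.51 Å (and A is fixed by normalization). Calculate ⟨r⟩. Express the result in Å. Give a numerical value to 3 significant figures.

By definition ⟨r⟩ = ∫ r |ψ(r)|² 4πr² dr.
Since the A² factors cancel between numerator and denominator, ⟨r⟩ = 3·b/2.
Putting b = 5.51 gives 8.265.

⟨r⟩ ≈ 8.27 Å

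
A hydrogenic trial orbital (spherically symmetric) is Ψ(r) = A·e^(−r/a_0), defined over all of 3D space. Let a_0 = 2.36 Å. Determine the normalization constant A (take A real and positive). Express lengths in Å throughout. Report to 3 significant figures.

We need A² ∫|f|² 4πr² dr = 1, taking the integral from 0 to ∞.
Recall ∫₀^∞ r^m e^(−r/β) dr = m!·β^(m+1), ∫|Ψ|² 4πr² dr = A²·(π·a_0^3).
Setting this equal to 1 gives A² = 1/(π·a_0^3).
With a_0 = 2.36: A² = 0.02422 and A = 0.1556.

A ≈ 0.156 Å^(-3/2)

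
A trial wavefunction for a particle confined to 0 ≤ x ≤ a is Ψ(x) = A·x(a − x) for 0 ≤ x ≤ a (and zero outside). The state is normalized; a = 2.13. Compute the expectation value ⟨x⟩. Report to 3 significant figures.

⟨x⟩ ≈ 1.07

The expectation value is the |Ψ|²-weighted average of x: ∫ x|Ψ|² dx.
The ratio of the moment integral to the normalization integral gives ⟨x⟩ = a/2.
Putting a = 2.13 gives 1.065.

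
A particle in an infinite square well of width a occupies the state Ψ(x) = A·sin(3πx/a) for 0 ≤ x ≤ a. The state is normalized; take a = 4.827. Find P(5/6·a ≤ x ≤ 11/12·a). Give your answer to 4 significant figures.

P = ∫_{5/6·a}^{11/12·a} |Ψ(x)|² dx.
The normalization integral ∫|Ψ|²dx over the whole domain equals a/2·A², and A² cancels in the ratio.
Substituting u = x/a, A² and the length scale cancel in the ratio: P = ∫_{5/6}^{11/12} sin(3·π·u)^2 du / ∫_{0}^{1} sin(3·π·u)^2 du.
With ∫ sin(3·π·u)^2 du = u/2 - sin(6·π·u)/(12·π) + C, the region integral is 1/(12·π) + 1/24 and the full one is 1/2.
The result is P = (2 + π)/(12·π).

P ≈ 0.1364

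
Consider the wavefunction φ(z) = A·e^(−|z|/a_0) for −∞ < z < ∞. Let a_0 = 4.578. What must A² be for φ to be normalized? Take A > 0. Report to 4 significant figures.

A^2 ≈ 0.2184

The normalization condition is ∫|φ|² dz = 1 from −∞ to ∞.
The integral (without the A² prefactor) comes out to a_0.
So A² = (a_0)^(−1).
Plugging in a_0 = 4.578 yields A = 0.46737.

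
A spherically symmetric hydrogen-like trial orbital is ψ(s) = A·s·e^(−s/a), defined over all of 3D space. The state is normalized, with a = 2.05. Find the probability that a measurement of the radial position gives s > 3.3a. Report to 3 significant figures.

P = ∫ |ψ|² 4πs² ds over s > 3.3a.
A² is fixed by ∫₀^∞ 4πs²|ψ|² ds = 1, i.e. A² = (3·π·a^5)^(−1).
In terms of u = s/a (A², 4π and the length scale all cancel between numerator and denominator), P = [∫_{3.3}^{∞} u^4·e^(-2·u) du] / [∫_{0}^{∞} u^4·e^(-2·u) du].
Using ∫ u^4·e^(-2·u) du = -(u^4/2 + u^3 + 3·u^2/2 + 3·u/2 + 3/4)·e^(-2·u), the numerator is ≈ 0.15953 and the denominator is 3/4.
The region integral divided by the full integral gives P = 0.2127.

P ≈ 0.213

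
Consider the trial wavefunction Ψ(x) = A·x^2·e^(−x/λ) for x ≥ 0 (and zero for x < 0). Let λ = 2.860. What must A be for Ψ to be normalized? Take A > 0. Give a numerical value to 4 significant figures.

A ≈ 0.08347

The normalization condition is ∫|Ψ|² dx = 1 from 0 to ∞.
Using ∫₀^∞ xⁿ e^(−αx) dx = n!/αⁿ⁺¹, ∫|Ψ|² dx = A²·(3·λ^5/4).
Plugging in λ = 2.860 yields A = 0.083475.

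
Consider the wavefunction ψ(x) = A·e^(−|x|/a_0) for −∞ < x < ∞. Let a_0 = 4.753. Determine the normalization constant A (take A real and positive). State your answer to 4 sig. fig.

A ≈ 0.4587

Normalization requires ∫|ψ|² dx = 1, integrated from −∞ to ∞.
Recall ∫₀^∞ x^m e^(−x/β) dx = m!·β^(m+1), ∫|ψ|² dx = A²·(a_0).
Hence A² = 1/[a_0].
Plugging in a_0 = 4.753 yields A = 0.45869.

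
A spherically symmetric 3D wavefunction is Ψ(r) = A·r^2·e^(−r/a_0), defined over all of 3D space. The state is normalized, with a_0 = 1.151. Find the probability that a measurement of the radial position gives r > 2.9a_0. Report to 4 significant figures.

With dV = 4πr²dr, the probability is ∫|Ψ|² dV over r > 2.9a_0.
A² is fixed by ∫₀^∞ 4πr²|Ψ|² dr = 1, i.e. A² = (45·π·a_0^7/2)^(−1).
Let u = r/a_0; then A², 4π and the length scale all cancel, so P = ∫_{2.9}^{∞} u^6·e^(-2·u) du ÷ ∫_{0}^{∞} u^6·e^(-2·u) du.
Using ∫ u^6·e^(-2·u) du = -(4·u^6 + 12·u^5 + 30·u^4 + 60·u^3 + 90·u^2 + 90·u + 45)·e^(-2·u)/8, the numerator is ≈ 3.59095 and the denominator is 45/8.
Taking the ratio yields P = 0.63839.

P ≈ 0.6384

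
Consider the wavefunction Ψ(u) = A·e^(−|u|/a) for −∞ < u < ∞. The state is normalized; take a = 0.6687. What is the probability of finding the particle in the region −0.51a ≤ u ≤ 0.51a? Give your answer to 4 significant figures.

P ≈ 0.6394

P = ∫_{−0.51a}^{0.51a} |Ψ(u)|² du.
The normalization integral ∫|Ψ|²du over the whole domain equals a·A², and A² cancels in the ratio.
Both integrals are even about u = 0, so only the u ≥ 0 halves are needed (the factors of 2 cancel). Let t = u/a; then A² and the length scale cancel, so P = ∫_{0}^{0.51} e^(-2·t) dt ÷ ∫_{0}^{∞} e^(-2·t) dt.
Using ∫ e^(-2·t) dt = -e^(-2·t)/2, the numerator is 1/2 - e^(-51/50)/2 and the denominator is 1/2.
The result is P = 0.63941.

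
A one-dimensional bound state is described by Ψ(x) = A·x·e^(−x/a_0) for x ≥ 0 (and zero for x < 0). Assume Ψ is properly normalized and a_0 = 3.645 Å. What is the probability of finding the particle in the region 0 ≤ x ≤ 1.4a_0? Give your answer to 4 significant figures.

P = ∫_{0}^{1.4a_0} |Ψ(x)|² dx.
The normalization integral ∫|Ψ|²dx over the whole domain equals a_0^3/4·A², and A² cancels in the ratio.
In terms of u = x/a_0 (A² and the length scale cancel between numerator and denominator), P = [∫_{0}^{1.4} u^2·e^(-2·u) du] / [∫_{0}^{∞} u^2·e^(-2·u) du].
With ∫ u^2·e^(-2·u) du = -(2·u^2 + 2·u + 1)·e^(-2·u)/4 + C, the region integral is 1/4 - 193·e^(-14/5)/100 and the full one is 1/4.
This works out to P = 0.53055.

P ≈ 0.5305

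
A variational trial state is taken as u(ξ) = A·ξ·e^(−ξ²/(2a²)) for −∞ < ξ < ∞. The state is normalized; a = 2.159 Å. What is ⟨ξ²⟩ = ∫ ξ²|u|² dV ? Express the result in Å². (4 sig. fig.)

By definition ⟨ξ²⟩ = ∫ ξ^2 |u(ξ)|² dξ.
Evaluating both integrals, ⟨ξ²⟩ = 3·a^2/2.
With a = 2.159, ⟨ξ^2⟩ = 6.9919.

⟨ξ^2⟩ ≈ 6.992 Å^2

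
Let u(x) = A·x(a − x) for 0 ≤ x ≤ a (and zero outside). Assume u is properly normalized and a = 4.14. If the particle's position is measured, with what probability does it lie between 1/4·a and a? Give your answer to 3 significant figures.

P ≈ 0.896

P = ∫_{1/4·a}^{a} |u(x)|² dx.
With A² fixed by ∫|u|² = 1, i.e. A² = (a^5/30)^(−1), substitute and integrate.
In terms of t = x/a (A² and the length scale cancel between numerator and denominator), P = [∫_{1/4}^{1} t^2·(1 - t)^2 dt] / [∫_{0}^{1} t^2·(1 - t)^2 dt].
With ∫ t^2·(1 - t)^2 dt = t^3·(6·t^2 - 15·t + 10)/30 + C, the region integral is 153/5120 and the full one is 1/30.
This works out to P = 459/512.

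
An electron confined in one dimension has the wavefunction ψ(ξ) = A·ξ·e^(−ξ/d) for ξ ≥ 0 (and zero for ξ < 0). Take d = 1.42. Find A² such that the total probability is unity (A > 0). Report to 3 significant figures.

A^2 ≈ 1.40

Require ∫ |ψ|² dξ = 1 over the whole domain.
Carrying out the integral gives A² · d^3/4.
So A² = (d^3/4)^(−1).
Plugging in d = 1.42 yields A = 1.182.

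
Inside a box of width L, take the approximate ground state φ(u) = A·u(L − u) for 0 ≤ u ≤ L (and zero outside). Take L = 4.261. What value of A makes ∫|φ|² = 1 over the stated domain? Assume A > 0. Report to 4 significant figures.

The normalization condition is ∫|φ|² du = 1 from 0 to L.
Carrying out the integral gives A² · L^5/30.
Hence A² = 1/[L^5/30].
With L = 4.261: A² = 0.021358 and A = 0.14614.

A ≈ 0.1461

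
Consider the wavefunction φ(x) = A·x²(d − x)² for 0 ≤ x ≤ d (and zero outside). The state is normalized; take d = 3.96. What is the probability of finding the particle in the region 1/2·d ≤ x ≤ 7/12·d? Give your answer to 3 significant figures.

P ≈ 0.198

P = ∫_{1/2·d}^{7/12·d} |φ(x)|² dx.
The normalization integral ∫|φ|²dx over the whole domain equals d^9/630·A², and A² cancels in the ratio.
In terms of u = x/d (A² and the length scale cancel between numerator and denominator), P = [∫_{1/2}^{7/12} u^4·(1 - u)^4 du] / [∫_{0}^{1} u^4·(1 - u)^4 du].
Using ∫ u^4·(1 - u)^4 du = u^5·(70·u^4 - 315·u^3 + 540·u^2 - 420·u + 126)/630, the numerator is ≈ 0.00031376 and the denominator is 1/630.
The result is P = 0.1977.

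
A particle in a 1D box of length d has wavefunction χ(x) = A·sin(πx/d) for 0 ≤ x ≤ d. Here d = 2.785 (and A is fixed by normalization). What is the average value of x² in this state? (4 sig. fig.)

⟨x^2⟩ ≈ 2.192

By definition ⟨x²⟩ = ∫ x^2 |χ(x)|² dx.
Since the A² factors cancel between numerator and denominator, ⟨x²⟩ = -d^2/(2·π^2) + d^2/3.
Putting d = 2.785 gives 2.1925.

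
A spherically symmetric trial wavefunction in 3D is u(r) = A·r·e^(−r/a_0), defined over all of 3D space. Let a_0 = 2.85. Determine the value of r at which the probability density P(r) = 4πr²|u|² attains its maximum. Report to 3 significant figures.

r ≈ 5.70

The maximum of P(r) = 4πr²|u|² occurs where its derivative vanishes.
Solving yields r = 2·a_0.
With a_0 = 2.85, the most probable radial distance is 5.700.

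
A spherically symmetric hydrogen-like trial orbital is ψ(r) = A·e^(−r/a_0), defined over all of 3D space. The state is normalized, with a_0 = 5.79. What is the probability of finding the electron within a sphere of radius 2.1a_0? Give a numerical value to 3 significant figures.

P ≈ 0.790

P = ∫ |ψ|² 4πr² dr over r ≤ 2.1a_0.
Normalization gives A² = 1/(π·a_0^3).
Substituting u = r/a_0, A², 4π and the length scale all cancel in the ratio: P = ∫_{0}^{2.1} u^2·e^(-2·u) du / ∫_{0}^{∞} u^2·e^(-2·u) du.
With ∫ u^2·e^(-2·u) du = -(2·u^2 + 2·u + 1)·e^(-2·u)/4 + C, the region integral is 1/4 - 701·e^(-21/5)/200 and the full one is 1/4.
This evaluates to P = 0.7898.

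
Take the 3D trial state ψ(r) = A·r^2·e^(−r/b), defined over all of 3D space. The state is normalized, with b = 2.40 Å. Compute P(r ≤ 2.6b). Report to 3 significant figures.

Integrate the radial probability density 4πr²|ψ|² over r ≤ 2.6b.
Normalization gives A² = 1/(45·π·b^7/2).
Let u = r/b; then A², 4π and the length scale all cancel, so P = ∫_{0}^{2.6} u^6·e^(-2·u) du ÷ ∫_{0}^{∞} u^6·e^(-2·u) du.
Using ∫ u^6·e^(-2·u) du = -(4·u^6 + 12·u^5 + 30·u^4 + 60·u^3 + 90·u^2 + 90·u + 45)·e^(-2·u)/8, the numerator is ≈ 1.5053 and the denominator is 45/8.
The region integral divided by the full integral gives P = 0.2676.

P ≈ 0.268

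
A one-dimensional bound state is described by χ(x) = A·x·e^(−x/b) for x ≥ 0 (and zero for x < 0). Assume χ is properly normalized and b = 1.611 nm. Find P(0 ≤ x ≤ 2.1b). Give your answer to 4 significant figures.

|χ|² is the probability density, so P = ∫_{0}^{2.1b} |χ|² dx.
With A² fixed by ∫|χ|² = 1, i.e. A² = (b^3/4)^(−1), substitute and integrate.
Substituting u = x/b, A² and the length scale cancel in the ratio: P = ∫_{0}^{2.1} u^2·e^(-2·u) du / ∫_{0}^{∞} u^2·e^(-2·u) du.
With ∫ u^2·e^(-2·u) du = -(2·u^2 + 2·u + 1)·e^(-2·u)/4 + C, the region integral is 1/4 - 701·e^(-21/5)/200 and the full one is 1/4.
Evaluating gives P = 0.78976.

P ≈ 0.7898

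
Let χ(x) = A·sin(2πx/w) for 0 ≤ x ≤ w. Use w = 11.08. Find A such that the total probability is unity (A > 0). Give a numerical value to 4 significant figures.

The normalization condition is ∫|χ|² dx = 1 from 0 to w.
The integral (without the A² prefactor) comes out to w/2.
Substituting w = 11.08 gives A² = 0.18051, so A = 0.42486.

A ≈ 0.4249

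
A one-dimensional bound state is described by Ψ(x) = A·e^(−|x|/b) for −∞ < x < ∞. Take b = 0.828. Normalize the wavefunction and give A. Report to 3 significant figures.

Require ∫ |Ψ|² dx = 1 over the whole domain.
The integral (without the A² prefactor) comes out to b.
Setting this equal to 1 gives A² = 1/(b).
With b = 0.828: A² = 1.208 and A = 1.099.

A ≈ 1.10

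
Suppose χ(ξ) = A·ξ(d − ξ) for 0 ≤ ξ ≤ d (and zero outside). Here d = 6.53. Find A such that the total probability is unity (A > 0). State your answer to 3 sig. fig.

Require ∫ |χ|² dξ = 1 over the whole domain.
Expanding the polynomial and integrating term by term, the integral (without the A² prefactor) comes out to d^5/30.
So A² = (d^5/30)^(−1).
Plugging in d = 6.53 yields A = 0.05027.

A ≈ 0.0503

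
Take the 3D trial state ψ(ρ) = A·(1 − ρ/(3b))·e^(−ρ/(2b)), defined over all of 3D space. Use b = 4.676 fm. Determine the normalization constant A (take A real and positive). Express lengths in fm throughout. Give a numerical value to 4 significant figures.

The normalization condition is ∫|ψ|² 4πρ² dρ = 1 from 0 to ∞.
Recall ∫₀^∞ ρ^m e^(−ρ/β) dρ = m!·β^(m+1), with ψ = A·(1 − ρ/(3b))·e^(−ρ/(2b)), the integral evaluates to A²·[8·π·b^3/3].
Hence A² = 1/[8·π·b^3/3].
Substituting b = 4.676 gives A² = 0.0011675, so A = 0.034169.

A ≈ 0.03417 fm^(-3/2)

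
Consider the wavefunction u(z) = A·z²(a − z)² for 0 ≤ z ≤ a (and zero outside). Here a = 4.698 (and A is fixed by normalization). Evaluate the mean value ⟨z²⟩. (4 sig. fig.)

⟨z^2⟩ ≈ 6.019

The expectation value is the |u|²-weighted average of z^2: ∫ z^2|u|² dz.
Since the A² factors cancel between numerator and denominator, ⟨z²⟩ = 3·a^2/11.
With a = 4.698, ⟨z^2⟩ = 6.0194.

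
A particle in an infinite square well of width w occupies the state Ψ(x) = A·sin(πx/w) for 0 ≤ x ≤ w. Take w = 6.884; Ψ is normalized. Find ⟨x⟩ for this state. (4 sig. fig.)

⟨x⟩ ≈ 3.442

The expectation value is the |Ψ|²-weighted average of x: ∫ x|Ψ|² dx.
The ratio of the moment integral to the normalization integral gives ⟨x⟩ = w/2.
With w = 6.884, ⟨x⟩ = 3.4420.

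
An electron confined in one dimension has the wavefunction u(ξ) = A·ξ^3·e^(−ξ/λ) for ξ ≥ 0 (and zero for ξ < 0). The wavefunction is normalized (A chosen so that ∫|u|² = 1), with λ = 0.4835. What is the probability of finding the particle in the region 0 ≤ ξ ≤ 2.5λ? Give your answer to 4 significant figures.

P = ∫_{0}^{2.5λ} |u(ξ)|² dξ.
With A² fixed by ∫|u|² = 1, i.e. A² = (45·λ^7/8)^(−1), substitute and integrate.
In terms of t = ξ/λ (A² and the length scale cancel between numerator and denominator), P = [∫_{0}^{2.5} t^6·e^(-2·t) dt] / [∫_{0}^{∞} t^6·e^(-2·t) dt].
An antiderivative of t^6·e^(-2·t) is -(4·t^6 + 12·t^5 + 30·t^4 + 60·t^3 + 90·t^2 + 90·t + 45)·e^(-2·t)/8; evaluating from 0 to 2.5 gives ≈ 1.33772, while the full integral is 45/8.
Taking the ratio, P = 0.23782.

P ≈ 0.2378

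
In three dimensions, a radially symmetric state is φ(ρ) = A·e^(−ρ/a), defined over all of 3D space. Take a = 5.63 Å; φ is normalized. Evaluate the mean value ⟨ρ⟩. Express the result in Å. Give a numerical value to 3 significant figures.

The expectation value is the |φ|²-weighted average of ρ: ∫ ρ|φ|² 4πρ² dρ.
Recall ∫₀^∞ ρ^m e^(−ρ/β) dρ = m!·β^(m+1), evaluating both integrals, ⟨ρ⟩ = 3·a/2.
With a = 5.63, ⟨ρ⟩ = 8.445.

⟨ρ⟩ ≈ 8.45 Å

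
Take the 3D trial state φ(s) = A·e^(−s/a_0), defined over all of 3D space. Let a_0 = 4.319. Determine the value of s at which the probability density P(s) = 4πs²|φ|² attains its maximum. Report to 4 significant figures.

s ≈ 4.319

The maximum of P(s) = 4πs²|φ|² occurs where its derivative vanishes.
This gives s = a_0.
With a_0 = 4.319, the most probable radial distance is 4.3190.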